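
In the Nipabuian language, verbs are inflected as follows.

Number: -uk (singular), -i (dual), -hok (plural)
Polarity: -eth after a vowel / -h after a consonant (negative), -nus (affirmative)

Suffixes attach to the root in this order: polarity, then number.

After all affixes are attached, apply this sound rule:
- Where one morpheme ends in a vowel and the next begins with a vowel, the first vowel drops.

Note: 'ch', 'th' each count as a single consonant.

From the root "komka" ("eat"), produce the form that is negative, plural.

komkethhok

Attach polarity negative -eth (after vowel 'a') → komkaeth.
Attach number plural -hok → komkaethhok.
Apply vowel deletion: komkaethhok → komkethhok.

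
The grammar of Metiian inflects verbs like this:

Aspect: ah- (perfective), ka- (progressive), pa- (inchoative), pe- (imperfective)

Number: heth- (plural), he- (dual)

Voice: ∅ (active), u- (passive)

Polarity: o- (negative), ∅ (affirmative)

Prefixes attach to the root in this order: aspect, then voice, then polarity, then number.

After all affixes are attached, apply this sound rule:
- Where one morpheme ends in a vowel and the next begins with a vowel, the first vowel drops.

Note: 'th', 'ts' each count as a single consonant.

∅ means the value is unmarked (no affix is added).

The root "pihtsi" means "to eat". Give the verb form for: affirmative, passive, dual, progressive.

hukapihtsi

Attach aspect progressive ka- → kapihtsi.
Attach voice passive u- → ukapihtsi.
polarity = affirmative: zero marking, form stays ukapihtsi.
Attach number dual he- → heukapihtsi.
Apply vowel deletion: heukapihtsi → hukapihtsi.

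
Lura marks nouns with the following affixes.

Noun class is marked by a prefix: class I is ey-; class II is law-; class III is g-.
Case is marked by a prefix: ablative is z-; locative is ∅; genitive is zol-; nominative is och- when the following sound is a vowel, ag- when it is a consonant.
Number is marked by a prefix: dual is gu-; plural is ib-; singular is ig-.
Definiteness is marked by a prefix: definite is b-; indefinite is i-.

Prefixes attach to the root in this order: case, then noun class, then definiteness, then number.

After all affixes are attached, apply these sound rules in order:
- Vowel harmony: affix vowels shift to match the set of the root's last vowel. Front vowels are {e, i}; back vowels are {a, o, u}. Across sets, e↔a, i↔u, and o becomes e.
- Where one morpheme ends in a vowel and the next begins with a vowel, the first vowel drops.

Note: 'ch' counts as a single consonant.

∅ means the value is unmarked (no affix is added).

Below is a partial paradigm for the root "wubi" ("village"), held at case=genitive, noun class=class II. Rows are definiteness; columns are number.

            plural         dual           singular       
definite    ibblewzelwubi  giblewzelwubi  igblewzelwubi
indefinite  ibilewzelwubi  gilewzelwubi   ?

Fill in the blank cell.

igilewzelwubi

Attach case genitive zol- → zolwubi.
Attach noun class class II law- → lawzolwubi.
Attach definiteness indefinite i- → ilawzolwubi.
Attach number singular ig- → igilawzolwubi.
Apply vowel harmony: igilawzolwubi → igilewzelwubi.
Vowel deletion: no change.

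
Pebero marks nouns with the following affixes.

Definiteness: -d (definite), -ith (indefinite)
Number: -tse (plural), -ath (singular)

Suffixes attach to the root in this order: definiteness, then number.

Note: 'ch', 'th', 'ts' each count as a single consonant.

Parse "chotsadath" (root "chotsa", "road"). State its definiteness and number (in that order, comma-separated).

definite, singular

Segment: chotsa-d-ath.
definiteness: -d → definite.
number: -ath → singular.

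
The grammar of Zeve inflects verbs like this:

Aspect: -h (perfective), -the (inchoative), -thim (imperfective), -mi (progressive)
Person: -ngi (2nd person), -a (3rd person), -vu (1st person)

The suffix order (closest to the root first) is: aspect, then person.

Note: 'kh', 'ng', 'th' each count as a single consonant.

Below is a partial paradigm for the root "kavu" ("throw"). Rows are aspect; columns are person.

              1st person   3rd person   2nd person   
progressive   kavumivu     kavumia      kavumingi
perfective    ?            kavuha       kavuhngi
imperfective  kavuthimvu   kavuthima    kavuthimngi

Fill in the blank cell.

Attach aspect perfective -h → kavuh.
Attach person 1st person -vu → kavuhvu.

kavuhvu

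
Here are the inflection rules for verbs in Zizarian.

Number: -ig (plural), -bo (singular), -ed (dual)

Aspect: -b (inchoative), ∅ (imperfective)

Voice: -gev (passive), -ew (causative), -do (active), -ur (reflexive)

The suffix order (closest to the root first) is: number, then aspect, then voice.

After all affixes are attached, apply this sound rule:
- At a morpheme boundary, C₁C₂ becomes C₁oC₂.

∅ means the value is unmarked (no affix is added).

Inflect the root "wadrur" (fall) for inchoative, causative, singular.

wadrurobobew

Attach number singular -bo → wadrurbo.
Attach aspect inchoative -b → wadrurbob.
Attach voice causative -ew → wadrurbobew.
Apply epenthesis: wadrurbobew → wadrurobobew.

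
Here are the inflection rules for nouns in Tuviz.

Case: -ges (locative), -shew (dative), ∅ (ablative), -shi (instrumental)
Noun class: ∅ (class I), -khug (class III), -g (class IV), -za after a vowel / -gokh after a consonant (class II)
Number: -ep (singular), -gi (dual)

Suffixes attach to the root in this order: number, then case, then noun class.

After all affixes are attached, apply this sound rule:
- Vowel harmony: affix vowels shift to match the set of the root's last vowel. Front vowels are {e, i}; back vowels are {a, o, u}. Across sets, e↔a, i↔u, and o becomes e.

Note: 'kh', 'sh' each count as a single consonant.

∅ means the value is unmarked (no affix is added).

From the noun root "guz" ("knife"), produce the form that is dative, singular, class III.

guzapshawkhug

Attach number singular -ep → guzep.
Attach case dative -shew → guzepshew.
Attach noun class class III -khug → guzepshewkhug.
Apply vowel harmony: guzepshewkhug → guzapshawkhug.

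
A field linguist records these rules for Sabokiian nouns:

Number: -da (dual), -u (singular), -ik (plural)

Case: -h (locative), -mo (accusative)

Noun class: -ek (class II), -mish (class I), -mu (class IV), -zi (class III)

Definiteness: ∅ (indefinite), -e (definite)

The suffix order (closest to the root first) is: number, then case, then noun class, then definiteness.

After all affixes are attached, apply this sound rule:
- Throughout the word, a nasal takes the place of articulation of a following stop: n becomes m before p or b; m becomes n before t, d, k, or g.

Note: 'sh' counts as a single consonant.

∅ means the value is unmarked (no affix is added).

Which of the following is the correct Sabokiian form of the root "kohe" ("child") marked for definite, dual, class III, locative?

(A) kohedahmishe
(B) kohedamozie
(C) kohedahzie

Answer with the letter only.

C

Attach number dual -da → koheda.
Attach case locative -h → kohedah.
Attach noun class class III -zi → kohedahzi.
Attach definiteness definite -e → kohedahzie.
Nasal assimilation: no change.
So the correct form is kohedahzie, option (C).
(B) kohedamozie is wrong: it uses accusative instead of locative for case.
(A) kohedahmishe is wrong: it uses class I instead of class III for noun class.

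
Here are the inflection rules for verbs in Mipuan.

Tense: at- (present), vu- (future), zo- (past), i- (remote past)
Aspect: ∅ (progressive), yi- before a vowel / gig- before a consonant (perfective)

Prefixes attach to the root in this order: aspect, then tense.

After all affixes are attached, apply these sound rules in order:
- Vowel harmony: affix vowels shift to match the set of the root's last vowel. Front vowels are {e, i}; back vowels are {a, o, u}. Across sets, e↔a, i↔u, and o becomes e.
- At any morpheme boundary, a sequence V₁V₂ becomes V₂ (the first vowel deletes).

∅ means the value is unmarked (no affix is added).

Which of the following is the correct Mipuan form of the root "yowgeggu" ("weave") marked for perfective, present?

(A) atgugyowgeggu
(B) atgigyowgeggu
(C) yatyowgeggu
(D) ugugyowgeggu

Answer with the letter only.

A

Attach aspect perfective gig- (before consonant 'y') → gigyowgeggu.
Attach tense present at- → atgigyowgeggu.
Apply vowel harmony: atgigyowgeggu → atgugyowgeggu.
Vowel deletion: no change.
So the correct form is atgugyowgeggu, option (A).
(D) ugugyowgeggu is wrong: it uses remote past instead of present for tense.
(C) yatyowgeggu is wrong: it has the affixes in the wrong order.
(B) atgigyowgeggu is wrong: it fails to apply the sound rule(s).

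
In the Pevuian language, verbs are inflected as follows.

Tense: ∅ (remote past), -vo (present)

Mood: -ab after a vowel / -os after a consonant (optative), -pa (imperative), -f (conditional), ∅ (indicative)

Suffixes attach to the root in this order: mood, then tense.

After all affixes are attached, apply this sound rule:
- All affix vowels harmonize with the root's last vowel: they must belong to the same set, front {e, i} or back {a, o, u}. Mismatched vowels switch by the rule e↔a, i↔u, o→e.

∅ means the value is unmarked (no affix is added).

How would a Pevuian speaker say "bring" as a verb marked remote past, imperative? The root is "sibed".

sibedpe

Attach mood imperative -pa → sibedpa.
tense = remote past: zero marking, form stays sibedpa.
Apply vowel harmony: sibedpa → sibedpe.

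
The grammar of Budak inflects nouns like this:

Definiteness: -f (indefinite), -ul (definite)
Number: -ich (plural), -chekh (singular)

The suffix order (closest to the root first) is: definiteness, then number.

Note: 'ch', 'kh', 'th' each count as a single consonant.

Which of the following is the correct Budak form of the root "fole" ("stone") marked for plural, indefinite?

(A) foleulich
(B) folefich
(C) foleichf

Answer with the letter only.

B

Attach definiteness indefinite -f → folef.
Attach number plural -ich → folefich.
So the correct form is folefich, option (B).
(C) foleichf is wrong: it has the affixes in the wrong order.
(A) foleulich is wrong: it uses definite instead of indefinite for definiteness.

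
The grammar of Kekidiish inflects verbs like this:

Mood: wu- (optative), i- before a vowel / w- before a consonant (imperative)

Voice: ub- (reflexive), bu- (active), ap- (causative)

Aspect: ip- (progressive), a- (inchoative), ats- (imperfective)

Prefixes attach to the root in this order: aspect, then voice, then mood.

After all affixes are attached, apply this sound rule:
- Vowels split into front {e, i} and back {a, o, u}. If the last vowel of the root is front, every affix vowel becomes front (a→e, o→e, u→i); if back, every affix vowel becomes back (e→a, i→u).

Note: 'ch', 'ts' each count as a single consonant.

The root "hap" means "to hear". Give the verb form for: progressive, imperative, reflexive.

Attach aspect progressive ip- → iphap.
Attach voice reflexive ub- → ubiphap.
Attach mood imperative i- (before vowel 'u') → iubiphap.
Apply vowel harmony: iubiphap → uubuphap.

uubuphap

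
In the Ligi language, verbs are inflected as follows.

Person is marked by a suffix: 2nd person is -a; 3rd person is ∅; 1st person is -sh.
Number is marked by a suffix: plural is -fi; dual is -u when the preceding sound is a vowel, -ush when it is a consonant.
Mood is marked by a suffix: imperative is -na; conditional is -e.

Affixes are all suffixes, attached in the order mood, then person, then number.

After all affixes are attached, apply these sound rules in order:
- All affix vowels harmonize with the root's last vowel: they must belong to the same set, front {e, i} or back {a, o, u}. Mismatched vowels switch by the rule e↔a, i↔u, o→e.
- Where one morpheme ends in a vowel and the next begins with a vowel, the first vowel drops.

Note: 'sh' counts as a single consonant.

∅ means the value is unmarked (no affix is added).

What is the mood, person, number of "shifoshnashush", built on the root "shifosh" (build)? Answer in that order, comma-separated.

Segment: shifosh-na-sh-ush.
mood: -na → imperative.
person: -sh → 1st person.
number: -u/ush → dual.

imperative, 1st person, dual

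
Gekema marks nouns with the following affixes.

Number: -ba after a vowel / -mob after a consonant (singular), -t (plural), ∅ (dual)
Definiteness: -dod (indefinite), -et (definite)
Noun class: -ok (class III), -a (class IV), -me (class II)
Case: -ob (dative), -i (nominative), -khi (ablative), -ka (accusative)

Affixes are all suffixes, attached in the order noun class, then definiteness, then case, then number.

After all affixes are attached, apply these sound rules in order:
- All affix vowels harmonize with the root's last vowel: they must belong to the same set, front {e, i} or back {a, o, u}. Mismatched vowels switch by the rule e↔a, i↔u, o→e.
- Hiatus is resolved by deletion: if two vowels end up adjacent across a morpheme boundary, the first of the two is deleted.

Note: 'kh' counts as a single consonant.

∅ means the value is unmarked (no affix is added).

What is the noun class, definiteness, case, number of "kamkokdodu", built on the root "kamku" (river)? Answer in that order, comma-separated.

Segment: kamku-ok-dod-i.
noun class: -ok → class III.
definiteness: -dod → indefinite.
case: -i → nominative.
number: ∅ → dual.

class III, indefinite, nominative, dual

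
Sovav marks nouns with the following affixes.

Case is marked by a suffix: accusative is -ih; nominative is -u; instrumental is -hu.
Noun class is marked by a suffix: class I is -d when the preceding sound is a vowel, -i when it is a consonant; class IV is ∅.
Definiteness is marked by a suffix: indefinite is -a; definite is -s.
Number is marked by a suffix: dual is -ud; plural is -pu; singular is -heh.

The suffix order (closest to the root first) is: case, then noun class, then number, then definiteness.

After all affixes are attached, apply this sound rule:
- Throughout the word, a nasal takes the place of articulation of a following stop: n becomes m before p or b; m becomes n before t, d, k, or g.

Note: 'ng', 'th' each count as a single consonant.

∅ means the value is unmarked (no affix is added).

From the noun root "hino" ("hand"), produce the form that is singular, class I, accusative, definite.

hinoihihehs

Attach case accusative -ih → hinoih.
Attach noun class class I -i (after consonant 'h') → hinoihi.
Attach number singular -heh → hinoihiheh.
Attach definiteness definite -s → hinoihihehs.
Nasal assimilation: no change.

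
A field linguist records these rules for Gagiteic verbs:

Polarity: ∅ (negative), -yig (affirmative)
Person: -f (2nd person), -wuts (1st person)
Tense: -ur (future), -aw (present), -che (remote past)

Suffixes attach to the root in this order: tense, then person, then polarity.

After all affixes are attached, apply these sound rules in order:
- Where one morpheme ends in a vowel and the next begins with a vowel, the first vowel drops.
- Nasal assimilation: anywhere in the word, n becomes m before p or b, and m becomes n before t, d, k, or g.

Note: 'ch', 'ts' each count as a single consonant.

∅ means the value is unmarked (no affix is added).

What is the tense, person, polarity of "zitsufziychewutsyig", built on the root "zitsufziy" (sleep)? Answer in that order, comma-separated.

remote past, 1st person, affirmative

Segment: zitsufziy-che-wuts-yig.
tense: -che → remote past.
person: -wuts → 1st person.
polarity: -yig → affirmative.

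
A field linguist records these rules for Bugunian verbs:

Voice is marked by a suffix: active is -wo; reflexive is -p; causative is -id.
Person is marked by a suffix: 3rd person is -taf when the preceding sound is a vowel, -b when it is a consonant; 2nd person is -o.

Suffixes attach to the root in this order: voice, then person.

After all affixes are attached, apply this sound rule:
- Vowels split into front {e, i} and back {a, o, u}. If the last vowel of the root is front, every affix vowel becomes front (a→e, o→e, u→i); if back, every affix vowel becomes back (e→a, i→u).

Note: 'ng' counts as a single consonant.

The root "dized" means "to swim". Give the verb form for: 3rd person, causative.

Attach voice causative -id → dizedid.
Attach person 3rd person -b (after consonant 'd') → dizedidb.
Vowel harmony: no change.

dizedidb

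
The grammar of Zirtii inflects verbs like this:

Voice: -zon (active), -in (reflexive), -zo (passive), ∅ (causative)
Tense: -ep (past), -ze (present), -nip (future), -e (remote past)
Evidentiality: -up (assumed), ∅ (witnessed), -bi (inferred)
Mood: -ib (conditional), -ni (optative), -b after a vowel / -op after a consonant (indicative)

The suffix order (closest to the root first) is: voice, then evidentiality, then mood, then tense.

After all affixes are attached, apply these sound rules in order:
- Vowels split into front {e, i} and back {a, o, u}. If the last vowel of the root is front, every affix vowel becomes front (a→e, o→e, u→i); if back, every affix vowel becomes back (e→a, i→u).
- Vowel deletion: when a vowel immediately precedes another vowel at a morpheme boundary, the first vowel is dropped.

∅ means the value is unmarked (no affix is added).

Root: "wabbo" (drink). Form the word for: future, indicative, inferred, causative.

voice = causative: zero marking, form stays wabbo.
Attach evidentiality inferred -bi → wabbobi.
Attach mood indicative -b (after vowel 'i') → wabbobib.
Attach tense future -nip → wabbobibnip.
Apply vowel harmony: wabbobibnip → wabbobubnup.
Vowel deletion: no change.

wabbobubnup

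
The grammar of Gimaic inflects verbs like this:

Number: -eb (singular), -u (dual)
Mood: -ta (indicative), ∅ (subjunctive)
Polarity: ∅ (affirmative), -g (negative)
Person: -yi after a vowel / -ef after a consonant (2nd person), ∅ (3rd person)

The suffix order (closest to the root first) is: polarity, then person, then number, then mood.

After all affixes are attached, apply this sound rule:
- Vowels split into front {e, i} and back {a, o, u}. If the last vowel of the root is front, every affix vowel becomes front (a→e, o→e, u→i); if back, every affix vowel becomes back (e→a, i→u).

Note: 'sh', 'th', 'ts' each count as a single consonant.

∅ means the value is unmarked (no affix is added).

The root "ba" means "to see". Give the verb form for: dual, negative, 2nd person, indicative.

Attach polarity negative -g → bag.
Attach person 2nd person -ef (after consonant 'g') → bagef.
Attach number dual -u → bagefu.
Attach mood indicative -ta → bagefuta.
Apply vowel harmony: bagefuta → bagafuta.

bagafuta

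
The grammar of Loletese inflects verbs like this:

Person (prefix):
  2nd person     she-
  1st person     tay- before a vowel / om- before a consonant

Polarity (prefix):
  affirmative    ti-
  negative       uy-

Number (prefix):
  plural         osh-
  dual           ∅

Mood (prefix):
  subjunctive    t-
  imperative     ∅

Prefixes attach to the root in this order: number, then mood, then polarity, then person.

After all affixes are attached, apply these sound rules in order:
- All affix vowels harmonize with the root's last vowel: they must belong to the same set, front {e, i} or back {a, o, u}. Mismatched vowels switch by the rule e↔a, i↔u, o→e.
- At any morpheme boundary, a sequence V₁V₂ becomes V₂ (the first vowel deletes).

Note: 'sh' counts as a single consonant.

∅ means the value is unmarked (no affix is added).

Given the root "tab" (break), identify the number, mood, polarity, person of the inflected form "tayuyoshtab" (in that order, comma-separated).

plural, imperative, negative, 1st person

Segment: tay-uy-osh-tab.
number: osh- → plural.
mood: ∅ → imperative.
polarity: uy- → negative.
person: tay/om- → 1st person.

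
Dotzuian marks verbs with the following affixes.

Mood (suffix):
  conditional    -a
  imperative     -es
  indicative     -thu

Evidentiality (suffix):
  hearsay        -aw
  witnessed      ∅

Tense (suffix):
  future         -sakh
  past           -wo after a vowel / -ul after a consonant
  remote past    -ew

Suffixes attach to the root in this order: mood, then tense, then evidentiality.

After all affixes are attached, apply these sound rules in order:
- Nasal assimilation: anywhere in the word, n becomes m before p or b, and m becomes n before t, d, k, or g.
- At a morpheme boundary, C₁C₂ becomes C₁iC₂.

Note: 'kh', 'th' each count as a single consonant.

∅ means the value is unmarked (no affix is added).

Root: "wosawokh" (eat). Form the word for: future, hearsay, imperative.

wosawokhesisakhaw

Attach mood imperative -es → wosawokhes.
Attach tense future -sakh → wosawokhessakh.
Attach evidentiality hearsay -aw → wosawokhessakhaw.
Nasal assimilation: no change.
Apply epenthesis: wosawokhessakhaw → wosawokhesisakhaw.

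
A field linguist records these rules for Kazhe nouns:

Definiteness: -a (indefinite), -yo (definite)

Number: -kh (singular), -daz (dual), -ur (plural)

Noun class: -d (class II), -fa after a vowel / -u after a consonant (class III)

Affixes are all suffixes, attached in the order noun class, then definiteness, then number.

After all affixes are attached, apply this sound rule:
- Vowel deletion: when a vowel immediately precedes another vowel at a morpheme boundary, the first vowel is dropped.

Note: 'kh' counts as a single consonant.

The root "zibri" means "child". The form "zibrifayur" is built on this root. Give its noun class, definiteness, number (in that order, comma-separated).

Segment: zibri-fa-yo-ur.
noun class: -fa/u → class III.
definiteness: -yo → definite.
number: -ur → plural.

class III, definite, plural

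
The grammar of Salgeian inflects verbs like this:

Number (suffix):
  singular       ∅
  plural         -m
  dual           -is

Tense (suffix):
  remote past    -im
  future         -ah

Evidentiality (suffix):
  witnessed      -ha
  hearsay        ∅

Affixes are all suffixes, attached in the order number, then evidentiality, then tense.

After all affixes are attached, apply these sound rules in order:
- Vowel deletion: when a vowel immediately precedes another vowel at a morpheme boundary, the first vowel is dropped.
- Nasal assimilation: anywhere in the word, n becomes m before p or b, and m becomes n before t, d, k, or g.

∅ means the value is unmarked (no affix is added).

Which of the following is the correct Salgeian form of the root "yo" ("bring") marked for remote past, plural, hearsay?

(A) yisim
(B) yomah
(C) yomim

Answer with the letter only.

C

Attach number plural -m → yom.
evidentiality = hearsay: zero marking, form stays yom.
Attach tense remote past -im → yomim.
Vowel deletion: no change.
Nasal assimilation: no change.
So the correct form is yomim, option (C).
(A) yisim is wrong: it uses dual instead of plural for number.
(B) yomah is wrong: it uses future instead of remote past for tense.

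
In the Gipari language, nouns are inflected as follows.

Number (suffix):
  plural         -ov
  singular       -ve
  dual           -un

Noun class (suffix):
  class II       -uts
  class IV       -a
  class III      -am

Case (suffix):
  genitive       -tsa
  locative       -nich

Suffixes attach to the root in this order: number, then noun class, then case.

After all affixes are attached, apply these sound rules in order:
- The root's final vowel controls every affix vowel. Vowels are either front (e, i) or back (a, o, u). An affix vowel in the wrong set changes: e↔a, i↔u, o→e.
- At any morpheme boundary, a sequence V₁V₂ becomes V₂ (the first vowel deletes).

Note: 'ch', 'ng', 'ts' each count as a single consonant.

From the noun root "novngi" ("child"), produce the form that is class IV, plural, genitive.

Attach number plural -ov → novngiov.
Attach noun class class IV -a → novngiova.
Attach case genitive -tsa → novngiovatsa.
Apply vowel harmony: novngiovatsa → novngievetse.
Apply vowel deletion: novngievetse → novngevetse.

novngevetse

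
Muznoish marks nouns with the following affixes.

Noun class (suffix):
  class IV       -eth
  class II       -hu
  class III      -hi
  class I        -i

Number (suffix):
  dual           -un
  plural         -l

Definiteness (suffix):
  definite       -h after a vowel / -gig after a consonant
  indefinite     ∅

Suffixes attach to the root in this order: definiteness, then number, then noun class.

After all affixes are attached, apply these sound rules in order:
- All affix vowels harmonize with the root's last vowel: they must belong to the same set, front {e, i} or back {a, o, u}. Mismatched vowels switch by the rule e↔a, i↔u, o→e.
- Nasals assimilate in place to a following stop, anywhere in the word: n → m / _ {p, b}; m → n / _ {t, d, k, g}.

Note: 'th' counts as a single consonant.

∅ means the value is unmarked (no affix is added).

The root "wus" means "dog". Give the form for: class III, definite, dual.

Attach definiteness definite -gig (after consonant 's') → wusgig.
Attach number dual -un → wusgigun.
Attach noun class class III -hi → wusgigunhi.
Apply vowel harmony: wusgigunhi → wusgugunhu.
Nasal assimilation: no change.

wusgugunhu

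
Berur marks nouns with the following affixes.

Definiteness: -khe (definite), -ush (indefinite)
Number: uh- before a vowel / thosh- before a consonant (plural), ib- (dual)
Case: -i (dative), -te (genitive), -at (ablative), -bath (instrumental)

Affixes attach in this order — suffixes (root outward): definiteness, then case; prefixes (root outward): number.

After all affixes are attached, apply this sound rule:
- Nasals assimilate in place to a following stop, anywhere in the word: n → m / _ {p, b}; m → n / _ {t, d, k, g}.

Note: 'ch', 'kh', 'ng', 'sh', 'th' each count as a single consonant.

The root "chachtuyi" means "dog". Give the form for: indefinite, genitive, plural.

Attach definiteness indefinite -ush → chachtuyiush.
Attach case genitive -te → chachtuyiushte.
Attach number plural thosh- (before consonant 'ch') → thoshchachtuyiushte.
Nasal assimilation: no change.

thoshchachtuyiushte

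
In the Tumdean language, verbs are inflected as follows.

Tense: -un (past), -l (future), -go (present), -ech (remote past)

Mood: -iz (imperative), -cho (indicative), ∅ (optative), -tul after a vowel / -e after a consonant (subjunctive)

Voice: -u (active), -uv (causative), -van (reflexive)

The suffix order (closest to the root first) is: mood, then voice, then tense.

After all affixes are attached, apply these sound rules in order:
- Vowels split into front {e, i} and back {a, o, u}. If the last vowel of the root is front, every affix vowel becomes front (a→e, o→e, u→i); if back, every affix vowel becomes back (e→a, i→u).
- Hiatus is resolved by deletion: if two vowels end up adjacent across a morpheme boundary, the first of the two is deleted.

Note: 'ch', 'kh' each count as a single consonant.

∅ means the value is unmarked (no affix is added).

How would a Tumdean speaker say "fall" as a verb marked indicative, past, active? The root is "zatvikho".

zatvikhochun

Attach mood indicative -cho → zatvikhocho.
Attach voice active -u → zatvikhochou.
Attach tense past -un → zatvikhochouun.
Vowel harmony: no change.
Apply vowel deletion: zatvikhochouun → zatvikhochun.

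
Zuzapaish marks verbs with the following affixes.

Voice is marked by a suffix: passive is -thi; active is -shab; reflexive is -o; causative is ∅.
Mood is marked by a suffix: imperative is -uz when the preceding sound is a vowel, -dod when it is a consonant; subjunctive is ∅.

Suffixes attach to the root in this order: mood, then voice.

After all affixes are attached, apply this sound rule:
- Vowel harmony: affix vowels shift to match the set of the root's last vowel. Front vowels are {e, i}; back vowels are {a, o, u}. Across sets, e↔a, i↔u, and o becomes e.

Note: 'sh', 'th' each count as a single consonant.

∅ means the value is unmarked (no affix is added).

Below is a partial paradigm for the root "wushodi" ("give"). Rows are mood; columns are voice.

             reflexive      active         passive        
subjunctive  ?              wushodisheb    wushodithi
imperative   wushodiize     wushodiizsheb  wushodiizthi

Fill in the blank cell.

mood = subjunctive: zero marking, form stays wushodi.
Attach voice reflexive -o → wushodio.
Apply vowel harmony: wushodio → wushodie.

wushodie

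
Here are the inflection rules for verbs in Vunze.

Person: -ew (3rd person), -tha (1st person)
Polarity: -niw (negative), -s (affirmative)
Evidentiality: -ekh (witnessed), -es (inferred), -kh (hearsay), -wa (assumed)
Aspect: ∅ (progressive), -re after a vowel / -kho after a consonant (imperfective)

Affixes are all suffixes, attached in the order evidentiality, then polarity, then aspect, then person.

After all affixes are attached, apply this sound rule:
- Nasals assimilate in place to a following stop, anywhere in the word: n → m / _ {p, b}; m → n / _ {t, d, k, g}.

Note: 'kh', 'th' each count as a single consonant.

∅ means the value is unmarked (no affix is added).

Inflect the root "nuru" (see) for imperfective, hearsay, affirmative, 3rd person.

nurukhskhoew

Attach evidentiality hearsay -kh → nurukh.
Attach polarity affirmative -s → nurukhs.
Attach aspect imperfective -kho (after consonant 's') → nurukhskho.
Attach person 3rd person -ew → nurukhskhoew.
Nasal assimilation: no change.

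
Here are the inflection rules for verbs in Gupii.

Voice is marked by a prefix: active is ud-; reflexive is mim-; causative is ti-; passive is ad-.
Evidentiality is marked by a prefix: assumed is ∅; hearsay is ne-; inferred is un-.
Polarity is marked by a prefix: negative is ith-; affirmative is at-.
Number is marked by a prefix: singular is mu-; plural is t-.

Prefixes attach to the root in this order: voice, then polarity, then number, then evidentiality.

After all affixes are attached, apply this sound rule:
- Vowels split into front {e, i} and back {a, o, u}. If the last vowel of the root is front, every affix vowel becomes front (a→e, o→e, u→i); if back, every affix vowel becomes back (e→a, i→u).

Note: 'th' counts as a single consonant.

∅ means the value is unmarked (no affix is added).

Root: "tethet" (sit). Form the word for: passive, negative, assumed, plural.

tithedtethet

Attach voice passive ad- → adtethet.
Attach polarity negative ith- → ithadtethet.
Attach number plural t- → tithadtethet.
evidentiality = assumed: zero marking, form stays tithadtethet.
Apply vowel harmony: tithadtethet → tithedtethet.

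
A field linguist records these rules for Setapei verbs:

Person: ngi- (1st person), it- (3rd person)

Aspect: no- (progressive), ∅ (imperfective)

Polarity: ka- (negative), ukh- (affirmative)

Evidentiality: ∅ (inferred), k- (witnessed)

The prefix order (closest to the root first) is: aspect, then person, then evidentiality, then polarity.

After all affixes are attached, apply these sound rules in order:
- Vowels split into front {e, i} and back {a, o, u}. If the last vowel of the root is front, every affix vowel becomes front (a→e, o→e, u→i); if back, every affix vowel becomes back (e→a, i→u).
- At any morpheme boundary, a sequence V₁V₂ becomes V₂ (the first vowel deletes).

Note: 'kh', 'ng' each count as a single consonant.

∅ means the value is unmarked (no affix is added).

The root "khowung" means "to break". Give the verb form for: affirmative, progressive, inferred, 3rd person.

Attach aspect progressive no- → nokhowung.
Attach person 3rd person it- → itnokhowung.
evidentiality = inferred: zero marking, form stays itnokhowung.
Attach polarity affirmative ukh- → ukhitnokhowung.
Apply vowel harmony: ukhitnokhowung → ukhutnokhowung.
Vowel deletion: no change.

ukhutnokhowung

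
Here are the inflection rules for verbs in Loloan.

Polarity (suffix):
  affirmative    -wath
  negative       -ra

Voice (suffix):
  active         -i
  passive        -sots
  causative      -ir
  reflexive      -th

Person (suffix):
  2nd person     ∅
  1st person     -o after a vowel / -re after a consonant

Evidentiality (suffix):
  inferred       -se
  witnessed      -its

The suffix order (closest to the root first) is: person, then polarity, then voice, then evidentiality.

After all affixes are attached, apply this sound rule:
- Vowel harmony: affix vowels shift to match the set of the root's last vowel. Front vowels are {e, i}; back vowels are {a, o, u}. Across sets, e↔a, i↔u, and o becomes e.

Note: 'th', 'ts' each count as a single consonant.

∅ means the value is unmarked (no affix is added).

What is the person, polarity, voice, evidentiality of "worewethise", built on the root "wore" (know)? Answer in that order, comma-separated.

2nd person, affirmative, active, inferred

Segment: wore-wath-i-se.
person: ∅ → 2nd person.
polarity: -wath → affirmative.
voice: -i → active.
evidentiality: -se → inferred.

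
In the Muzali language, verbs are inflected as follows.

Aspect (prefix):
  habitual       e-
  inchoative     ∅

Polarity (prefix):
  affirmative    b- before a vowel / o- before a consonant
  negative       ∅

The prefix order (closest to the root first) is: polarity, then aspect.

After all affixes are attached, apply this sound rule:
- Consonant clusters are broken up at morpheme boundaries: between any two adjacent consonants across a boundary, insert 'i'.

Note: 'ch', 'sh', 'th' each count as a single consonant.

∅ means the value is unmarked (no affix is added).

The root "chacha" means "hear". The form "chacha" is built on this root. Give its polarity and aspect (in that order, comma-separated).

Segment: chacha.
polarity: ∅ → negative.
aspect: ∅ → inchoative.

negative, inchoative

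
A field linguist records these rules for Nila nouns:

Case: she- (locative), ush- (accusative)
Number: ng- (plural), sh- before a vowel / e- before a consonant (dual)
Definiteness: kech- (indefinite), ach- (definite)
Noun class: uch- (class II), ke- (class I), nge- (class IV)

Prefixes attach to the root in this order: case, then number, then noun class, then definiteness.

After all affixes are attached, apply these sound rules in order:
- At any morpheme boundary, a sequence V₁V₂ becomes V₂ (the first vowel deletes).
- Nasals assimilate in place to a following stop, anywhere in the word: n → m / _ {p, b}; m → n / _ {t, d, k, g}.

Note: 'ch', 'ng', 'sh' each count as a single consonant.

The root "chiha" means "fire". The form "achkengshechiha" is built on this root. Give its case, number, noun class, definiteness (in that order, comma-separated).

locative, plural, class I, definite

Segment: ach-ke-ng-she-chiha.
case: she- → locative.
number: ng- → plural.
noun class: ke- → class I.
definiteness: ach- → definite.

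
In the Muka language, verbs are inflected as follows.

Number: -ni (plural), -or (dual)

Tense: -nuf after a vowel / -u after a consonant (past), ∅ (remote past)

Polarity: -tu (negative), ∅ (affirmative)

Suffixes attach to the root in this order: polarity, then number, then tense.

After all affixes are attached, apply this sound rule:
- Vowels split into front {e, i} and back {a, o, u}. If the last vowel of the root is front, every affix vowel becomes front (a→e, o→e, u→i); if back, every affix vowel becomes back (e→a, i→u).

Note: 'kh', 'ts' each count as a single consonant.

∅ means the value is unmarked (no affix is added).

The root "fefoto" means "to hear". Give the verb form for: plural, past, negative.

Attach polarity negative -tu → fefototu.
Attach number plural -ni → fefototuni.
Attach tense past -nuf (after vowel 'i') → fefototuninuf.
Apply vowel harmony: fefototuninuf → fefototununuf.

fefototununuf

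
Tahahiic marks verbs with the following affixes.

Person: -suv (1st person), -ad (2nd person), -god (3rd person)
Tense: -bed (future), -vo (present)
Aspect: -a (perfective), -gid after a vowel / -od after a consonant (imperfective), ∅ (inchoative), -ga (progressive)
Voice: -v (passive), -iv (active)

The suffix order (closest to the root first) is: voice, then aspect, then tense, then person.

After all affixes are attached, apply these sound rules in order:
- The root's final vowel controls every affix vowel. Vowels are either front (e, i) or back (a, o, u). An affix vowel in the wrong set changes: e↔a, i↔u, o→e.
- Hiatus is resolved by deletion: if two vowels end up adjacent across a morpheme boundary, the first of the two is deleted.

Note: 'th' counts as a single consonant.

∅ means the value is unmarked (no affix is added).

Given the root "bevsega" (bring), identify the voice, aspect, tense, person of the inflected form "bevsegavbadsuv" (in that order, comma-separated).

Segment: bevsega-v-bed-suv.
voice: -v → passive.
aspect: ∅ → inchoative.
tense: -bed → future.
person: -suv → 1st person.

passive, inchoative, future, 1st person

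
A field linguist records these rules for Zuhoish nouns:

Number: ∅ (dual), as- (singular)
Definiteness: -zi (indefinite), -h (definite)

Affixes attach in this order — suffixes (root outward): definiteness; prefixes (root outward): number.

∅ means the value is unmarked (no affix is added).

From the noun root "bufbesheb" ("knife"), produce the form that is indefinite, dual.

bufbeshebzi

Attach definiteness indefinite -zi → bufbeshebzi.
number = dual: zero marking, form stays bufbeshebzi.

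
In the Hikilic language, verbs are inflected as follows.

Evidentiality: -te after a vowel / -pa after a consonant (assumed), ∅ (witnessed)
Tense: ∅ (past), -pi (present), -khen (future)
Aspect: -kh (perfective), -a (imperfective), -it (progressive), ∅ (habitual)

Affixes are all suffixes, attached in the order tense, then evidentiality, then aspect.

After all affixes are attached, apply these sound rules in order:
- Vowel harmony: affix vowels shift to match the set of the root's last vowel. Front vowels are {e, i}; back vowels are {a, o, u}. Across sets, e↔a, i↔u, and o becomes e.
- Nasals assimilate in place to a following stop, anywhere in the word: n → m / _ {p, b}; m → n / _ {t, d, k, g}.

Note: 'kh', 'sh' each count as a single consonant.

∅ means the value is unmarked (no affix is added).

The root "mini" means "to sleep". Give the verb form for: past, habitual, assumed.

tense = past: zero marking, form stays mini.
Attach evidentiality assumed -te (after vowel 'i') → minite.
aspect = habitual: zero marking, form stays minite.
Vowel harmony: no change.
Nasal assimilation: no change.

minite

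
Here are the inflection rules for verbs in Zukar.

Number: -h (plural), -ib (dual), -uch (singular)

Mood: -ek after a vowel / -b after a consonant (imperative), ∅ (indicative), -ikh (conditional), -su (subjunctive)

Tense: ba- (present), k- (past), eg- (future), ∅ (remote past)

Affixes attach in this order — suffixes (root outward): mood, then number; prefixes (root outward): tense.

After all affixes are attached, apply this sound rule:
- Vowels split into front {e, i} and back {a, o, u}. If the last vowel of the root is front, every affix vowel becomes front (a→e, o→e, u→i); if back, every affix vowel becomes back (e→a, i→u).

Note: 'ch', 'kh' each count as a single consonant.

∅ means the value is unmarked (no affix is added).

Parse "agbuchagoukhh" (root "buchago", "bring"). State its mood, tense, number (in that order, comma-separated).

conditional, future, plural

Segment: eg-buchago-ikh-h.
mood: -ikh → conditional.
tense: eg- → future.
number: -h → plural.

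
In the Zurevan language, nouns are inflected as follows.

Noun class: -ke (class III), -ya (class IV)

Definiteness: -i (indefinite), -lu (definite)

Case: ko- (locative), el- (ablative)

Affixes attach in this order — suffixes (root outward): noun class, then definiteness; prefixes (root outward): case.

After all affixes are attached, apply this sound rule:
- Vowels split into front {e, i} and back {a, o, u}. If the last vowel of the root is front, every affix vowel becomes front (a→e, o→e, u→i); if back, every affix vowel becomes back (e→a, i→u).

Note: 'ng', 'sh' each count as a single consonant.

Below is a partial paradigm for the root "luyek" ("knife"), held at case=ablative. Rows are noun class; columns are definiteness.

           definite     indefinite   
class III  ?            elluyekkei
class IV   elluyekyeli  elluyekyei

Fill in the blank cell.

Attach case ablative el- → elluyek.
Attach noun class class III -ke → elluyekke.
Attach definiteness definite -lu → elluyekkelu.
Apply vowel harmony: elluyekkelu → elluyekkeli.

elluyekkeli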